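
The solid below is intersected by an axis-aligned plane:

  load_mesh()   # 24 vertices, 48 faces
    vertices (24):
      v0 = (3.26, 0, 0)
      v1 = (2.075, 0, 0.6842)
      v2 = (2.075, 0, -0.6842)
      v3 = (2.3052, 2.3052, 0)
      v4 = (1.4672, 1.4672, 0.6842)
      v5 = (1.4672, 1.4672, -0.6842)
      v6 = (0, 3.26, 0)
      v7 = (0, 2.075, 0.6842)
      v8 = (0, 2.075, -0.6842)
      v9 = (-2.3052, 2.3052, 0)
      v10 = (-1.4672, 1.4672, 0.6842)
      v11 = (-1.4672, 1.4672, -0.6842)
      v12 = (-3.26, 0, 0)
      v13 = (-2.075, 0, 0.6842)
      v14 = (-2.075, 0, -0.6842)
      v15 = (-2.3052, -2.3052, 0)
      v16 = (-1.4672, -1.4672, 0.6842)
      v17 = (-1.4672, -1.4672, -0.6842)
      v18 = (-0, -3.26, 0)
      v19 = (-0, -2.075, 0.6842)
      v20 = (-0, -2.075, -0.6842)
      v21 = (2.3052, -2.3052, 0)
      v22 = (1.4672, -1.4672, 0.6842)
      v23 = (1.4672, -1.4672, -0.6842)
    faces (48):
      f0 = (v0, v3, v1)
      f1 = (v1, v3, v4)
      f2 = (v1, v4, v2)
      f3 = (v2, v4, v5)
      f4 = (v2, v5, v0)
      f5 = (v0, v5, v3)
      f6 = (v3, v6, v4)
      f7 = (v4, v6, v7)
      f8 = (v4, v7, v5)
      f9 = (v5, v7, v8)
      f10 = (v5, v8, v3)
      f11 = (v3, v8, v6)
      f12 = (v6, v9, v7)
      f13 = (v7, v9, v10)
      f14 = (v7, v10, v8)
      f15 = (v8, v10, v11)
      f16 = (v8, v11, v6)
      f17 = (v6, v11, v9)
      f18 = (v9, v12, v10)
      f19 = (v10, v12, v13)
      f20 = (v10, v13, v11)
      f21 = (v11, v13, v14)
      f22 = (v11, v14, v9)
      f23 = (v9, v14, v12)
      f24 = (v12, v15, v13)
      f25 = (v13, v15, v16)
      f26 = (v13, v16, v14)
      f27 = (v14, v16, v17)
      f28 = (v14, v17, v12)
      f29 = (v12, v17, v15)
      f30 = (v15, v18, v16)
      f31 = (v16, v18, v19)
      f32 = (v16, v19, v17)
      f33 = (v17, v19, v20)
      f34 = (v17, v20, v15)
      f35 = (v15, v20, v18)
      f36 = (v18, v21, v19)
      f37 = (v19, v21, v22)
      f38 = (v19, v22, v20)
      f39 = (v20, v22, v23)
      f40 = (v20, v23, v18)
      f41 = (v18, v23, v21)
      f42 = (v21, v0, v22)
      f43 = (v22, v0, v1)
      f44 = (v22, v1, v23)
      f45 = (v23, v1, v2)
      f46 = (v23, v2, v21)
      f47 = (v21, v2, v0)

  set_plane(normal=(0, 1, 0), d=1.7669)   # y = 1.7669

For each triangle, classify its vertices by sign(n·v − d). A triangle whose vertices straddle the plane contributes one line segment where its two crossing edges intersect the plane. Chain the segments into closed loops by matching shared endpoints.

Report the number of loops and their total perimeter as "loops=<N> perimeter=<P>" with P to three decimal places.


loops=2 perimeter=10.461

Straddling triangles (16 of 48):
  (v0,v3,v1) [-+-] → (2.52816, 1.7669, 0)–(2.25144, 1.7669, 0.159771)  len=0.3195
  (v1,v3,v4) [-+-] → (2.25144, 1.7669, 0.159771)–(1.7669, 1.7669, 0.439505)  len=0.5595
  (v0,v5,v3) [--+] → (1.7669, 1.7669, -0.439505)–(2.52816, 1.7669, 0)  len=0.8790
  (v3,v6,v4) [++-] → (1.22193, 1.7669, 0.569823)–(1.7669, 1.7669, 0.439505)  len=0.5603
  (v4,v6,v7) [-++] → (1.22193, 1.7669, 0.569823)–(0.743739, 1.7669, 0.6842)  len=0.4917
  (v4,v7,v5) [-+-] → (0.743739, 1.7669, 0.6842)–(0.743739, 1.7669, -0.00945587)  len=0.6937
  (v5,v7,v8) [-++] → (0.743739, 1.7669, -0.00945587)–(0.743739, 1.7669, -0.6842)  len=0.6747
  (v5,v8,v3) [-++] → (0.743739, 1.7669, -0.6842)–(1.7669, 1.7669, -0.439505)  len=1.0520
  (v7,v9,v10) [++-] → (-1.7669, 1.7669, 0.439505)–(-0.743739, 1.7669, 0.6842)  len=1.0520
  (v7,v10,v8) [+-+] → (-0.743739, 1.7669, 0.6842)–(-0.743739, 1.7669, 0.00945587)  len=0.6747
  (v8,v10,v11) [+--] → (-0.743739, 1.7669, 0.00945587)–(-0.743739, 1.7669, -0.6842)  len=0.6937
  (v8,v11,v6) [+-+] → (-0.743739, 1.7669, -0.6842)–(-1.22193, 1.7669, -0.569823)  len=0.4917
  (v6,v11,v9) [+-+] → (-1.22193, 1.7669, -0.569823)–(-1.7669, 1.7669, -0.439505)  len=0.5603
  (v9,v12,v10) [+--] → (-2.52816, 1.7669, 0)–(-1.7669, 1.7669, 0.439505)  len=0.8790
  (v11,v14,v9) [--+] → (-2.25144, 1.7669, -0.159771)–(-1.7669, 1.7669, -0.439505)  len=0.5595
  (v9,v14,v12) [+--] → (-2.25144, 1.7669, -0.159771)–(-2.52816, 1.7669, 0)  len=0.3195

Chained into 2 loop(s):
  loop 1: 8 segments, perimeter = 5.2305
  loop 2: 8 segments, perimeter = 5.2305
Total perimeter = 10.461


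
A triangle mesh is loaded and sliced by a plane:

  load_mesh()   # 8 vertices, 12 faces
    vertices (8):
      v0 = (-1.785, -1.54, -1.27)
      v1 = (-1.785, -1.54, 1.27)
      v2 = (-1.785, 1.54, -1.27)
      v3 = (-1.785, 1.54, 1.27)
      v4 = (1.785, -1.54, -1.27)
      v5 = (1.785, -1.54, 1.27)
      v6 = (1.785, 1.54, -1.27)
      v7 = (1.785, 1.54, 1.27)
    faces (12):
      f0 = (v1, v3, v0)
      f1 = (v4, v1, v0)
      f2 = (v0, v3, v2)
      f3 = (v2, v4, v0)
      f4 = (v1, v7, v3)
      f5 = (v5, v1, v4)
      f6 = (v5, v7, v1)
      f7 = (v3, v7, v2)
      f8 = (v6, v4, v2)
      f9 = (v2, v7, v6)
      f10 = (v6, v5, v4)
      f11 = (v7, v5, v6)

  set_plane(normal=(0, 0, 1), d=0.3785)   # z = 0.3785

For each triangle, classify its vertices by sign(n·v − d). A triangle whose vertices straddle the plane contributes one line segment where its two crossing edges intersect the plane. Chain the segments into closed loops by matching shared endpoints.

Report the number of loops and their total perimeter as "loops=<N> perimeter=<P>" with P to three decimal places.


Straddling triangles (8 of 12):
  (v1,v3,v0) [++-] → (-1.785, 0.458969, 0.3785)–(-1.785, -1.54, 0.3785)  len=1.9990
  (v4,v1,v0) [-+-] → (-0.531986, -1.54, 0.3785)–(-1.785, -1.54, 0.3785)  len=1.2530
  (v0,v3,v2) [-+-] → (-1.785, 0.458969, 0.3785)–(-1.785, 1.54, 0.3785)  len=1.0810
  (v5,v1,v4) [++-] → (-0.531986, -1.54, 0.3785)–(1.785, -1.54, 0.3785)  len=2.3170
  (v3,v7,v2) [++-] → (0.531986, 1.54, 0.3785)–(-1.785, 1.54, 0.3785)  len=2.3170
  (v2,v7,v6) [-+-] → (0.531986, 1.54, 0.3785)–(1.785, 1.54, 0.3785)  len=1.2530
  (v6,v5,v4) [-+-] → (1.785, -0.458969, 0.3785)–(1.785, -1.54, 0.3785)  len=1.0810
  (v7,v5,v6) [++-] → (1.785, -0.458969, 0.3785)–(1.785, 1.54, 0.3785)  len=1.9990

Chained into 1 loop(s):
  loop 1: 8 segments, perimeter = 13.3000
Total perimeter = 13.300

loops=1 perimeter=13.300


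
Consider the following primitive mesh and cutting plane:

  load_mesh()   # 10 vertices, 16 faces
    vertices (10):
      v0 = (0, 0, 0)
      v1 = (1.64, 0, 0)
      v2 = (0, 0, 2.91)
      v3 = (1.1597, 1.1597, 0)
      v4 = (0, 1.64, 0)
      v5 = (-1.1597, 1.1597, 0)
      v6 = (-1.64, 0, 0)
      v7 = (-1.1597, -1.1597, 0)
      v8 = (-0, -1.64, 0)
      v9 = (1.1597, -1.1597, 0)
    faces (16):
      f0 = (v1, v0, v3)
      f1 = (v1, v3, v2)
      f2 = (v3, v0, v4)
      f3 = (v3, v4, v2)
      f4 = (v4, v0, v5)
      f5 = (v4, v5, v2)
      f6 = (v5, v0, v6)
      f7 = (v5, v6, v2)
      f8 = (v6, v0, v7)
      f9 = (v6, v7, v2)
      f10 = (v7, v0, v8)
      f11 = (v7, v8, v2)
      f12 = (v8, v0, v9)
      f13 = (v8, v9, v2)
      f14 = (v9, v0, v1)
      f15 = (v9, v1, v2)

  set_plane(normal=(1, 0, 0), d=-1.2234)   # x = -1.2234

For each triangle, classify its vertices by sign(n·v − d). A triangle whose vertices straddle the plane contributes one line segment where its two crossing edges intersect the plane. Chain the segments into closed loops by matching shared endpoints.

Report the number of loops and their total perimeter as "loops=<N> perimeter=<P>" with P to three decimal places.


loops=1 perimeter=4.508

Straddling triangles (4 of 16):
  (v5,v0,v6) [++-] → (-1.2234, 0, 0)–(-1.2234, 1.00589, 0)  len=1.0059
  (v5,v6,v2) [+-+] → (-1.2234, 1.00589, 0)–(-1.2234, 0, 0.739211)  len=1.2483
  (v6,v0,v7) [-++] → (-1.2234, 0, 0)–(-1.2234, -1.00589, 0)  len=1.0059
  (v6,v7,v2) [-++] → (-1.2234, -1.00589, 0)–(-1.2234, 0, 0.739211)  len=1.2483

Chained into 1 loop(s):
  loop 1: 4 segments, perimeter = 4.5084
Total perimeter = 4.508


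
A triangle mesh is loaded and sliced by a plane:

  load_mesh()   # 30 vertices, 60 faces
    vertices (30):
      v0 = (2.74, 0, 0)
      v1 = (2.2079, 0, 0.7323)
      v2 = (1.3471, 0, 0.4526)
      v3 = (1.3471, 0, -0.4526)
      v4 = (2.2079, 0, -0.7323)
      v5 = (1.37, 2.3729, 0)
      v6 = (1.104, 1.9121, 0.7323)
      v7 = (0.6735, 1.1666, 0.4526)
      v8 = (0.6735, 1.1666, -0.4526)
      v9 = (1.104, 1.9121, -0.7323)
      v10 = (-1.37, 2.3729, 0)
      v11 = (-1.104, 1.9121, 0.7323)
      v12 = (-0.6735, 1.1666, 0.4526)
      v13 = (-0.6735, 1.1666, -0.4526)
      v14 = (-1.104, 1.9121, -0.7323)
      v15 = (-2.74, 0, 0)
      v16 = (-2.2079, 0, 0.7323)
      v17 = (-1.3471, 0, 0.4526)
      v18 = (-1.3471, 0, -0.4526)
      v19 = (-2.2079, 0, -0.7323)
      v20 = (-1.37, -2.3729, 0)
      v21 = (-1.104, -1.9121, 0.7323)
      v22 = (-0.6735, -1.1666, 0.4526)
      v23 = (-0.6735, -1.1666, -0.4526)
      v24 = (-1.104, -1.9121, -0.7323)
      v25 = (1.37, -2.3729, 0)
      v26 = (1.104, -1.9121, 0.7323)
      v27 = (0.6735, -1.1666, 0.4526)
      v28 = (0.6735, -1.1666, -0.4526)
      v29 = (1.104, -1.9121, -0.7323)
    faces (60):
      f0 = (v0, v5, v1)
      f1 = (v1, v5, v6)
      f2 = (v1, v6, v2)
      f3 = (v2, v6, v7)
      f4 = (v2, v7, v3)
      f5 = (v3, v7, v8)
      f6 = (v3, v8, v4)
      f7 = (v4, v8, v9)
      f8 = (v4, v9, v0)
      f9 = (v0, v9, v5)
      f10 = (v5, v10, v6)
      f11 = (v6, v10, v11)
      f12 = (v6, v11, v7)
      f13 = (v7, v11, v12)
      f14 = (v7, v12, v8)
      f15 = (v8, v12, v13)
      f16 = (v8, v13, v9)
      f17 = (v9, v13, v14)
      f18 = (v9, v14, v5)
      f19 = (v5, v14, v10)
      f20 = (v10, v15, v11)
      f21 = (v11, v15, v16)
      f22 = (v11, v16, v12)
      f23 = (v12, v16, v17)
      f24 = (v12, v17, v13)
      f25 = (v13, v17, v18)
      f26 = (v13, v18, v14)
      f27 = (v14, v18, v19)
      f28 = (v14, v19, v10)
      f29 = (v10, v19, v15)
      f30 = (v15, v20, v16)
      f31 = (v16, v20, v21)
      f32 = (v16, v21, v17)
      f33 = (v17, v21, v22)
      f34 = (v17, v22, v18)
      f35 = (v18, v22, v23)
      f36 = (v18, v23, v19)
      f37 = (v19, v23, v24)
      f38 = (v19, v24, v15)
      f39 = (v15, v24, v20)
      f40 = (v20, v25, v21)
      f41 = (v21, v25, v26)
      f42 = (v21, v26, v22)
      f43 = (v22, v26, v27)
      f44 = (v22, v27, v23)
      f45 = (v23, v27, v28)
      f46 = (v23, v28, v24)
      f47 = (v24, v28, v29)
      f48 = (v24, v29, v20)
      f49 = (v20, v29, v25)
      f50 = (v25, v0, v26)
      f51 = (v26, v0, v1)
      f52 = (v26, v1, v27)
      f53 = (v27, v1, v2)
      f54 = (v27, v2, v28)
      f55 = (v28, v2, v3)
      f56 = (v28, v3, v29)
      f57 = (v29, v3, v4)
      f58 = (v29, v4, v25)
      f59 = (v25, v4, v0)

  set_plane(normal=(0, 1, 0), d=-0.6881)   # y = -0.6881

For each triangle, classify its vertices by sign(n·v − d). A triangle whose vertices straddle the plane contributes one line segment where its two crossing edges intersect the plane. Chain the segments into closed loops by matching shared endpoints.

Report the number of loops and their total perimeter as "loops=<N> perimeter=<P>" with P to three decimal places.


loops=2 perimeter=9.052

Straddling triangles (20 of 60):
  (v15,v20,v16) [+-+] → (-2.34272, -0.6881, 0)–(-1.96492, -0.6881, 0.519946)  len=0.6427
  (v16,v20,v21) [+--] → (-1.96492, -0.6881, 0.519946)–(-1.81064, -0.6881, 0.7323)  len=0.2625
  (v16,v21,v17) [+-+] → (-1.81064, -0.6881, 0.7323)–(-1.25962, -0.6881, 0.553255)  len=0.5794
  (v17,v21,v22) [+--] → (-1.25962, -0.6881, 0.553255)–(-0.949788, -0.6881, 0.4526)  len=0.3258
  (v17,v22,v18) [+-+] → (-0.949788, -0.6881, 0.4526)–(-0.949788, -0.6881, 0.0813175)  len=0.3713
  (v18,v22,v23) [+--] → (-0.949788, -0.6881, 0.0813175)–(-0.949788, -0.6881, -0.4526)  len=0.5339
  (v18,v23,v19) [+-+] → (-0.949788, -0.6881, -0.4526)–(-1.30286, -0.6881, -0.567324)  len=0.3712
  (v19,v23,v24) [+--] → (-1.30286, -0.6881, -0.567324)–(-1.81064, -0.6881, -0.7323)  len=0.5339
  (v19,v24,v15) [+-+] → (-1.81064, -0.6881, -0.7323)–(-2.15126, -0.6881, -0.26353)  len=0.5795
  (v15,v24,v20) [+--] → (-2.15126, -0.6881, -0.26353)–(-2.34272, -0.6881, 0)  len=0.3257
  (v25,v0,v26) [-+-] → (2.34272, -0.6881, 0)–(2.15126, -0.6881, 0.26353)  len=0.3257
  (v26,v0,v1) [-++] → (2.15126, -0.6881, 0.26353)–(1.81064, -0.6881, 0.7323)  len=0.5795
  (v26,v1,v27) [-+-] → (1.81064, -0.6881, 0.7323)–(1.30286, -0.6881, 0.567324)  len=0.5339
  (v27,v1,v2) [-++] → (1.30286, -0.6881, 0.567324)–(0.949788, -0.6881, 0.4526)  len=0.3712
  (v27,v2,v28) [-+-] → (0.949788, -0.6881, 0.4526)–(0.949788, -0.6881, -0.0813175)  len=0.5339
  (v28,v2,v3) [-++] → (0.949788, -0.6881, -0.0813175)–(0.949788, -0.6881, -0.4526)  len=0.3713
  (v28,v3,v29) [-+-] → (0.949788, -0.6881, -0.4526)–(1.25962, -0.6881, -0.553255)  len=0.3258
  (v29,v3,v4) [-++] → (1.25962, -0.6881, -0.553255)–(1.81064, -0.6881, -0.7323)  len=0.5794
  (v29,v4,v25) [-+-] → (1.81064, -0.6881, -0.7323)–(1.96492, -0.6881, -0.519946)  len=0.2625
  (v25,v4,v0) [-++] → (1.96492, -0.6881, -0.519946)–(2.34272, -0.6881, 0)  len=0.6427

Chained into 2 loop(s):
  loop 1: 10 segments, perimeter = 4.5259
  loop 2: 10 segments, perimeter = 4.5259
Total perimeter = 9.052


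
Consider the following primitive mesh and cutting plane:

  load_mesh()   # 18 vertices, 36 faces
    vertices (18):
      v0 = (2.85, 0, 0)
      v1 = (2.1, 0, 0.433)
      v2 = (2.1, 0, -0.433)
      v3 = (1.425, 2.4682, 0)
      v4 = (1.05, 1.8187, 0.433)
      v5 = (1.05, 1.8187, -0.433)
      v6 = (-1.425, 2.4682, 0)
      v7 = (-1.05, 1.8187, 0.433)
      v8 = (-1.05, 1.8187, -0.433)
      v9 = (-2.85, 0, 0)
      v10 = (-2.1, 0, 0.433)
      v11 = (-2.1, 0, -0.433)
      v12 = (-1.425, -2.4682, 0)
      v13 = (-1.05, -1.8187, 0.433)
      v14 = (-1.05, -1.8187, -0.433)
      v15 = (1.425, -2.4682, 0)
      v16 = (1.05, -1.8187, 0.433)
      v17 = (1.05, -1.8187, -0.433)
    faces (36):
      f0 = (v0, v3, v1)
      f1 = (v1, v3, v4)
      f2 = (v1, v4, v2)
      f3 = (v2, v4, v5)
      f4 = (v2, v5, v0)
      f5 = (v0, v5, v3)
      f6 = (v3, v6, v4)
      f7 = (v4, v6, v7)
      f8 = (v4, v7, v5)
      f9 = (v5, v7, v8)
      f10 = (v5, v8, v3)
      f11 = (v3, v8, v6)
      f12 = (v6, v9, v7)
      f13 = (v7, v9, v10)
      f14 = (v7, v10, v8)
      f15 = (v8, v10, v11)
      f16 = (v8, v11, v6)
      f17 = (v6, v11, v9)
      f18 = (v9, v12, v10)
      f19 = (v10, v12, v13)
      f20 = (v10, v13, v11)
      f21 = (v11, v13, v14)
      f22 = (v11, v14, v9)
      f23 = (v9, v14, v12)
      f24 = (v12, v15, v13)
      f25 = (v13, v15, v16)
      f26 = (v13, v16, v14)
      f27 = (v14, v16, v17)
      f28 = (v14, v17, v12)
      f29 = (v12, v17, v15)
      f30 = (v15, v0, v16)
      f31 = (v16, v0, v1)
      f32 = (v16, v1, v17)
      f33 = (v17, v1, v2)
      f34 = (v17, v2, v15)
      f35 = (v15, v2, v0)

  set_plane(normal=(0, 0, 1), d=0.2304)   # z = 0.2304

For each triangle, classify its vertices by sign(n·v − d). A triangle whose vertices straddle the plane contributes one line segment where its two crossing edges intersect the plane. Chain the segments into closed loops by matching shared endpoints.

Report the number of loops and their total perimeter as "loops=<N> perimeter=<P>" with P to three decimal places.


loops=2 perimeter=27.306

Straddling triangles (24 of 36):
  (v0,v3,v1) [--+] → (1.78417, 1.15487, 0.2304)–(2.45092, 0, 0.2304)  len=1.3335
  (v1,v3,v4) [+-+] → (1.78417, 1.15487, 0.2304)–(1.22546, 2.1226, 0.2304)  len=1.1174
  (v1,v4,v2) [++-] → (1.29565, 1.39322, 0.2304)–(2.1, 0, 0.2304)  len=1.6087
  (v2,v4,v5) [-+-] → (1.29565, 1.39322, 0.2304)–(1.05, 1.8187, 0.2304)  len=0.4913
  (v3,v6,v4) [--+] → (-0.108048, 2.1226, 0.2304)–(1.22546, 2.1226, 0.2304)  len=1.3335
  (v4,v6,v7) [+-+] → (-0.108048, 2.1226, 0.2304)–(-1.22546, 2.1226, 0.2304)  len=1.1174
  (v4,v7,v5) [++-] → (-0.558707, 1.8187, 0.2304)–(1.05, 1.8187, 0.2304)  len=1.6087
  (v5,v7,v8) [-+-] → (-0.558707, 1.8187, 0.2304)–(-1.05, 1.8187, 0.2304)  len=0.4913
  (v6,v9,v7) [--+] → (-1.89222, 0.967733, 0.2304)–(-1.22546, 2.1226, 0.2304)  len=1.3335
  (v7,v9,v10) [+-+] → (-1.89222, 0.967733, 0.2304)–(-2.45092, 0, 0.2304)  len=1.1174
  (v7,v10,v8) [++-] → (-1.85435, 0.425483, 0.2304)–(-1.05, 1.8187, 0.2304)  len=1.6087
  (v8,v10,v11) [-+-] → (-1.85435, 0.425483, 0.2304)–(-2.1, 0, 0.2304)  len=0.4913
  (v9,v12,v10) [--+] → (-1.78417, -1.15487, 0.2304)–(-2.45092, 0, 0.2304)  len=1.3335
  (v10,v12,v13) [+-+] → (-1.78417, -1.15487, 0.2304)–(-1.22546, -2.1226, 0.2304)  len=1.1174
  (v10,v13,v11) [++-] → (-1.29565, -1.39322, 0.2304)–(-2.1, 0, 0.2304)  len=1.6087
  (v11,v13,v14) [-+-] → (-1.29565, -1.39322, 0.2304)–(-1.05, -1.8187, 0.2304)  len=0.4913
  (v12,v15,v13) [--+] → (0.108048, -2.1226, 0.2304)–(-1.22546, -2.1226, 0.2304)  len=1.3335
  (v13,v15,v16) [+-+] → (0.108048, -2.1226, 0.2304)–(1.22546, -2.1226, 0.2304)  len=1.1174
  (v13,v16,v14) [++-] → (0.558707, -1.8187, 0.2304)–(-1.05, -1.8187, 0.2304)  len=1.6087
  (v14,v16,v17) [-+-] → (0.558707, -1.8187, 0.2304)–(1.05, -1.8187, 0.2304)  len=0.4913
  (v15,v0,v16) [--+] → (1.89222, -0.967733, 0.2304)–(1.22546, -2.1226, 0.2304)  len=1.3335
  (v16,v0,v1) [+-+] → (1.89222, -0.967733, 0.2304)–(2.45092, 0, 0.2304)  len=1.1174
  (v16,v1,v17) [++-] → (1.85435, -0.425483, 0.2304)–(1.05, -1.8187, 0.2304)  len=1.6087
  (v17,v1,v2) [-+-] → (1.85435, -0.425483, 0.2304)–(2.1, 0, 0.2304)  len=0.4913

Chained into 2 loop(s):
  loop 1: 12 segments, perimeter = 14.7057
  loop 2: 12 segments, perimeter = 12.6002
Total perimeter = 27.306


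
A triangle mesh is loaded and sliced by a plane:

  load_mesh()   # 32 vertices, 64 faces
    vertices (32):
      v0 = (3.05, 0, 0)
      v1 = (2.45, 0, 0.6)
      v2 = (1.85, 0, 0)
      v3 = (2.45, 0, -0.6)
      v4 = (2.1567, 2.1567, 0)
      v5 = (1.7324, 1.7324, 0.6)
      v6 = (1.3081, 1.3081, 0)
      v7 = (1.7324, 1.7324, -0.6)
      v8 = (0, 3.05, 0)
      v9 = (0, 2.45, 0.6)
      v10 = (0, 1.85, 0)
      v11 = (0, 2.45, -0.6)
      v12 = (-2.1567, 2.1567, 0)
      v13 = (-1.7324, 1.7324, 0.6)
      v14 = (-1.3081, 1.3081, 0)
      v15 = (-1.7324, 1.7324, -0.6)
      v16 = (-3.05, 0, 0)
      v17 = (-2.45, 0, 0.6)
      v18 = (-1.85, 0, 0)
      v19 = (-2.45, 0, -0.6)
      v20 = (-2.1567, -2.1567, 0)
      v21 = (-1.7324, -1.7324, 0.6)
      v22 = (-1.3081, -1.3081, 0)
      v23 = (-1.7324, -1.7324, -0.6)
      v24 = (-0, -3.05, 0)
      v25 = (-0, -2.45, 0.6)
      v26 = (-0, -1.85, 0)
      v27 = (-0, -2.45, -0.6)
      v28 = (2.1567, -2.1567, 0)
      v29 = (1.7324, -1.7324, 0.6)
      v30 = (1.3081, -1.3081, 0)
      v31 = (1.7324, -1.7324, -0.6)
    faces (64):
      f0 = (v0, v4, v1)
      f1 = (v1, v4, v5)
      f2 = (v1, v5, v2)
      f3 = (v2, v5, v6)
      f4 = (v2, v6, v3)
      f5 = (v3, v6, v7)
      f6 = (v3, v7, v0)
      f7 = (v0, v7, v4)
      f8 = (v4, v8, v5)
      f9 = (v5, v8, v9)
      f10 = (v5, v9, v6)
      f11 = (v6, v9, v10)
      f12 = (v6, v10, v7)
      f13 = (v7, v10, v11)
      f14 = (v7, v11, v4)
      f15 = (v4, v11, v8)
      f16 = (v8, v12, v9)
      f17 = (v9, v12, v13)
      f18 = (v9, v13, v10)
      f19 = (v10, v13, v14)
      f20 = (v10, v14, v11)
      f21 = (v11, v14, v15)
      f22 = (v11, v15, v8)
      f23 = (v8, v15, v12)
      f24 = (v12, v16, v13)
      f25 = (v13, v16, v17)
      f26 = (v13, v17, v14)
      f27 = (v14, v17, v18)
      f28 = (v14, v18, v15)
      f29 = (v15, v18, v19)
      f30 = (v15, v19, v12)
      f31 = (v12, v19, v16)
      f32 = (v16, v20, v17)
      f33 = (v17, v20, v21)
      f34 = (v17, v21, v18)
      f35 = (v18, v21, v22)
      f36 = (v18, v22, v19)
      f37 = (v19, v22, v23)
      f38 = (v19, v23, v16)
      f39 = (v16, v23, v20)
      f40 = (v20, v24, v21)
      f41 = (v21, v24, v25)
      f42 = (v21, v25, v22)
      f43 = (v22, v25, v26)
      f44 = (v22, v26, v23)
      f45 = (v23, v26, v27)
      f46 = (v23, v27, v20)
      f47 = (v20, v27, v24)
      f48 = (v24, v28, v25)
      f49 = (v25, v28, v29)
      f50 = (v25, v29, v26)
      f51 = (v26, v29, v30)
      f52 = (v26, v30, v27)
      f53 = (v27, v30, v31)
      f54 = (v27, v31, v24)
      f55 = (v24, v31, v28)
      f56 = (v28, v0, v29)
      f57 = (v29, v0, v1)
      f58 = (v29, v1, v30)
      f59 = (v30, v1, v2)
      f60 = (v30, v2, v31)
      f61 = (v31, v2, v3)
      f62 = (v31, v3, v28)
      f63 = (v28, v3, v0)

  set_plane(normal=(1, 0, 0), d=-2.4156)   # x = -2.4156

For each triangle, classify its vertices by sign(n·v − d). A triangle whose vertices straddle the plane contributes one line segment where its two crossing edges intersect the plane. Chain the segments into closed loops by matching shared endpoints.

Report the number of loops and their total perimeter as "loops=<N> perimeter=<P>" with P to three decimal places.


loops=1 perimeter=6.631

Straddling triangles (14 of 64):
  (v12,v16,v13) [+-+] → (-2.4156, 1.53164, 0)–(-2.4156, 0.834119, 0.288889)  len=0.7550
  (v13,v16,v17) [+--] → (-2.4156, 0.834119, 0.288889)–(-2.4156, 0.083047, 0.6)  len=0.8130
  (v13,v17,v14) [+-+] → (-2.4156, 0.083047, 0.6)–(-2.4156, 0.0394068, 0.581925)  len=0.0472
  (v14,v17,v18) [+-+] → (-2.4156, 0.0394068, 0.581925)–(-2.4156, 0, 0.5656)  len=0.0427
  (v15,v18,v19) [++-] → (-2.4156, 0, -0.5656)–(-2.4156, 0.083047, -0.6)  len=0.0899
  (v15,v19,v12) [+-+] → (-2.4156, 0.083047, -0.6)–(-2.4156, 0.252951, -0.529628)  len=0.1839
  (v12,v19,v16) [+--] → (-2.4156, 0.252951, -0.529628)–(-2.4156, 1.53164, 0)  len=1.3840
  (v16,v20,v17) [-+-] → (-2.4156, -1.53164, 0)–(-2.4156, -0.252951, 0.529628)  len=1.3840
  (v17,v20,v21) [-++] → (-2.4156, -0.252951, 0.529628)–(-2.4156, -0.083047, 0.6)  len=0.1839
  (v17,v21,v18) [-++] → (-2.4156, -0.083047, 0.6)–(-2.4156, 0, 0.5656)  len=0.0899
  (v18,v22,v19) [++-] → (-2.4156, -0.0394068, -0.581925)–(-2.4156, 0, -0.5656)  len=0.0427
  (v19,v22,v23) [-++] → (-2.4156, -0.0394068, -0.581925)–(-2.4156, -0.083047, -0.6)  len=0.0472
  (v19,v23,v16) [-+-] → (-2.4156, -0.083047, -0.6)–(-2.4156, -0.834119, -0.288889)  len=0.8130
  (v16,v23,v20) [-++] → (-2.4156, -0.834119, -0.288889)–(-2.4156, -1.53164, 0)  len=0.7550

Chained into 1 loop(s):
  loop 1: 14 segments, perimeter = 6.6313
Total perimeter = 6.631


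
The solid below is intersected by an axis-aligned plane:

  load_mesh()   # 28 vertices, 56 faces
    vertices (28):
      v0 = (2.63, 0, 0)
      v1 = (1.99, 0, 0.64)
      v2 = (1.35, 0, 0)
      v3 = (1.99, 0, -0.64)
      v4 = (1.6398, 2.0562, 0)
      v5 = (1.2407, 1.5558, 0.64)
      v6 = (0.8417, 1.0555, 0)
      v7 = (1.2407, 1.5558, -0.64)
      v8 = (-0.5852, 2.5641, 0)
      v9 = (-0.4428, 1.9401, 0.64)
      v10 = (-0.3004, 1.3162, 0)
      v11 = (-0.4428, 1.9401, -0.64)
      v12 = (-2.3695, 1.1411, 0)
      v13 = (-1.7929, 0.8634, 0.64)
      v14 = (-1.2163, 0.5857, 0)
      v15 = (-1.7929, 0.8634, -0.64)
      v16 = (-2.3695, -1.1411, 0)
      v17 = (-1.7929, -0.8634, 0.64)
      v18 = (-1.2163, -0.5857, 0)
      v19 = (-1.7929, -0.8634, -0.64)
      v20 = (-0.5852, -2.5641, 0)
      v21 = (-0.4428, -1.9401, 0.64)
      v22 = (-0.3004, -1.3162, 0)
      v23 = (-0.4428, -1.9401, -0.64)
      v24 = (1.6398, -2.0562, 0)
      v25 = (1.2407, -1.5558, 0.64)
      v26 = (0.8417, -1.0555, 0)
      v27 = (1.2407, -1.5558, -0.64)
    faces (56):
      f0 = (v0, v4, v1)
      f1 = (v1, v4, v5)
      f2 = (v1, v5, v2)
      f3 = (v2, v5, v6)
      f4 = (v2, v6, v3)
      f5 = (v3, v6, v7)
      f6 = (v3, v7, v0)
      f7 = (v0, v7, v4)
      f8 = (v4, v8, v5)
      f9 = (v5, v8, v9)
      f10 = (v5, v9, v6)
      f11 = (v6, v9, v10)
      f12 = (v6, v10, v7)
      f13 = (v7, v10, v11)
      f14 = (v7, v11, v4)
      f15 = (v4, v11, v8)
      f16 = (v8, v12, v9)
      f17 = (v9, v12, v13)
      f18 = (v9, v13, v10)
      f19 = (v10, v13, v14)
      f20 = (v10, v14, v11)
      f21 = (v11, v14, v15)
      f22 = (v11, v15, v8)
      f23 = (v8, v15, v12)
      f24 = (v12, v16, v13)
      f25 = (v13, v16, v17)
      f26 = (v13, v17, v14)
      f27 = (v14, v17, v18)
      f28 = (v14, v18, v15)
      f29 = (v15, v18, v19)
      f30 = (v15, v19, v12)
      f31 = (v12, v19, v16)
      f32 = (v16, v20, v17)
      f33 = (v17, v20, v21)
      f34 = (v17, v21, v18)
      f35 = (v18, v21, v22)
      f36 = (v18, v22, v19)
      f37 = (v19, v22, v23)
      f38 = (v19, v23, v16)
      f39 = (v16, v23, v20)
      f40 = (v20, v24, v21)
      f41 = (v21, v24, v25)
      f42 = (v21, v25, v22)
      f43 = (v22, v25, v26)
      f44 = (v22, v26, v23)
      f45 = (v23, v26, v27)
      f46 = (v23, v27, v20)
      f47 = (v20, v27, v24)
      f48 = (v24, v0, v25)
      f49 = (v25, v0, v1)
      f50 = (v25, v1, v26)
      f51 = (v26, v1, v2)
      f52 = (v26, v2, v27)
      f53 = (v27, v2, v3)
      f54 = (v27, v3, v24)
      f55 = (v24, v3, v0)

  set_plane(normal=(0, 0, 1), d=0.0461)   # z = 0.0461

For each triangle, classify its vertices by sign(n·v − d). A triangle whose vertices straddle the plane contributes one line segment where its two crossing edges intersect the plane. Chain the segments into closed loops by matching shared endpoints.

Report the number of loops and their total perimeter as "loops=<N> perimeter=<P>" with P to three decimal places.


loops=2 perimeter=24.176

Straddling triangles (28 of 56):
  (v0,v4,v1) [--+] → (1.66503, 1.90809, 0.0461)–(2.5839, 0, 0.0461)  len=2.1178
  (v1,v4,v5) [+-+] → (1.66503, 1.90809, 0.0461)–(1.61105, 2.02016, 0.0461)  len=0.1244
  (v1,v5,v2) [++-] → (1.34213, 0.112066, 0.0461)–(1.3961, 0, 0.0461)  len=0.1244
  (v2,v5,v6) [-+-] → (1.34213, 0.112066, 0.0461)–(0.87044, 1.09154, 0.0461)  len=1.0871
  (v4,v8,v5) [--+] → (-0.453678, 2.49147, 0.0461)–(1.61105, 2.02016, 0.0461)  len=2.1178
  (v5,v8,v9) [+-+] → (-0.453678, 2.49147, 0.0461)–(-0.574943, 2.51915, 0.0461)  len=0.1244
  (v5,v9,v6) [++-] → (0.749176, 1.11922, 0.0461)–(0.87044, 1.09154, 0.0461)  len=0.1244
  (v6,v9,v10) [-+-] → (0.749176, 1.11922, 0.0461)–(-0.310657, 1.36114, 0.0461)  len=1.0871
  (v8,v12,v9) [--+] → (-2.23072, 1.19865, 0.0461)–(-0.574943, 2.51915, 0.0461)  len=2.1179
  (v9,v12,v13) [+-+] → (-2.23072, 1.19865, 0.0461)–(-2.32797, 1.1211, 0.0461)  len=0.1244
  (v9,v13,v10) [++-] → (-0.407907, 1.28358, 0.0461)–(-0.310657, 1.36114, 0.0461)  len=0.1244
  (v10,v13,v14) [-+-] → (-0.407907, 1.28358, 0.0461)–(-1.25783, 0.605703, 0.0461)  len=1.0872
  (v12,v16,v13) [--+] → (-2.32797, -0.996713, 0.0461)–(-2.32797, 1.1211, 0.0461)  len=2.1178
  (v13,v16,v17) [+-+] → (-2.32797, -0.996713, 0.0461)–(-2.32797, -1.1211, 0.0461)  len=0.1244
  (v13,v17,v14) [++-] → (-1.25783, 0.48132, 0.0461)–(-1.25783, 0.605703, 0.0461)  len=0.1244
  (v14,v17,v18) [-+-] → (-1.25783, 0.48132, 0.0461)–(-1.25783, -0.605703, 0.0461)  len=1.0870
  (v16,v20,v17) [--+] → (-0.672192, -2.4416, 0.0461)–(-2.32797, -1.1211, 0.0461)  len=2.1179
  (v17,v20,v21) [+-+] → (-0.672192, -2.4416, 0.0461)–(-0.574943, -2.51915, 0.0461)  len=0.1244
  (v17,v21,v18) [++-] → (-1.16058, -0.683259, 0.0461)–(-1.25783, -0.605703, 0.0461)  len=0.1244
  (v18,v21,v22) [-+-] → (-1.16058, -0.683259, 0.0461)–(-0.310657, -1.36114, 0.0461)  len=1.0872
  (v20,v24,v21) [--+] → (1.48979, -2.04784, 0.0461)–(-0.574943, -2.51915, 0.0461)  len=2.1178
  (v21,v24,v25) [+-+] → (1.48979, -2.04784, 0.0461)–(1.61105, -2.02016, 0.0461)  len=0.1244
  (v21,v25,v22) [++-] → (-0.189393, -1.33346, 0.0461)–(-0.310657, -1.36114, 0.0461)  len=0.1244
  (v22,v25,v26) [-+-] → (-0.189393, -1.33346, 0.0461)–(0.87044, -1.09154, 0.0461)  len=1.0871
  (v24,v0,v25) [--+] → (2.52993, -0.112066, 0.0461)–(1.61105, -2.02016, 0.0461)  len=2.1178
  (v25,v0,v1) [+-+] → (2.52993, -0.112066, 0.0461)–(2.5839, 0, 0.0461)  len=0.1244
  (v25,v1,v26) [++-] → (0.924413, -0.979471, 0.0461)–(0.87044, -1.09154, 0.0461)  len=0.1244
  (v26,v1,v2) [-+-] → (0.924413, -0.979471, 0.0461)–(1.3961, 0, 0.0461)  len=1.0871

Chained into 2 loop(s):
  loop 1: 14 segments, perimeter = 15.6955
  loop 2: 14 segments, perimeter = 8.4805
Total perimeter = 24.176


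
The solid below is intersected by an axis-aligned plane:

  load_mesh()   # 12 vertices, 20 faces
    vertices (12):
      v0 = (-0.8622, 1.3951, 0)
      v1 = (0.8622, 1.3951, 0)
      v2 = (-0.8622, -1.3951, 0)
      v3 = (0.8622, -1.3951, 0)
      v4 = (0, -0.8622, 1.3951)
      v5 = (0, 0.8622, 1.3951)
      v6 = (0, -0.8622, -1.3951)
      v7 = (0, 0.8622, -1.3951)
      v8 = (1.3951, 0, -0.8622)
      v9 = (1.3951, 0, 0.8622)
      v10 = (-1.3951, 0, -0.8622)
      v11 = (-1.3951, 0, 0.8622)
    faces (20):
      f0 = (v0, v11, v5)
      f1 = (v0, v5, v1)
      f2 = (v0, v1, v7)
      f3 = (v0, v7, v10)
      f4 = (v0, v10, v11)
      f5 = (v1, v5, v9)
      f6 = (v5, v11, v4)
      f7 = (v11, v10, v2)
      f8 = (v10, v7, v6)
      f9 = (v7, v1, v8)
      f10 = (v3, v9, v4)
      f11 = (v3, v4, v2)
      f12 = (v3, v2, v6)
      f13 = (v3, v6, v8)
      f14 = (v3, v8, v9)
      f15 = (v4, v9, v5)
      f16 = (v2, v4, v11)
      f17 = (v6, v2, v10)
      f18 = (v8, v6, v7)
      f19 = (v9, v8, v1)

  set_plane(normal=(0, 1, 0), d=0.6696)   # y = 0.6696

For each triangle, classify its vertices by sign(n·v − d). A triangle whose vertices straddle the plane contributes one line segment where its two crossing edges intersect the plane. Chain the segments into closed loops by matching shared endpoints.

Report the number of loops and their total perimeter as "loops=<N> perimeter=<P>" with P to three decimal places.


Straddling triangles (10 of 20):
  (v0,v11,v5) [+-+] → (-1.13933, 0.6696, 0.448374)–(-0.31164, 0.6696, 1.27606)  len=1.1705
  (v0,v7,v10) [++-] → (-0.31164, 0.6696, -1.27606)–(-1.13933, 0.6696, -0.448374)  len=1.1705
  (v0,v10,v11) [+--] → (-1.13933, 0.6696, -0.448374)–(-1.13933, 0.6696, 0.448374)  len=0.8967
  (v1,v5,v9) [++-] → (0.31164, 0.6696, 1.27606)–(1.13933, 0.6696, 0.448374)  len=1.1705
  (v5,v11,v4) [+--] → (-0.31164, 0.6696, 1.27606)–(0, 0.6696, 1.3951)  len=0.3336
  (v10,v7,v6) [-+-] → (-0.31164, 0.6696, -1.27606)–(0, 0.6696, -1.3951)  len=0.3336
  (v7,v1,v8) [++-] → (1.13933, 0.6696, -0.448374)–(0.31164, 0.6696, -1.27606)  len=1.1705
  (v4,v9,v5) [--+] → (0.31164, 0.6696, 1.27606)–(0, 0.6696, 1.3951)  len=0.3336
  (v8,v6,v7) [--+] → (0, 0.6696, -1.3951)–(0.31164, 0.6696, -1.27606)  len=0.3336
  (v9,v8,v1) [--+] → (1.13933, 0.6696, -0.448374)–(1.13933, 0.6696, 0.448374)  len=0.8967

Chained into 1 loop(s):
  loop 1: 10 segments, perimeter = 7.8100
Total perimeter = 7.810

loops=1 perimeter=7.810


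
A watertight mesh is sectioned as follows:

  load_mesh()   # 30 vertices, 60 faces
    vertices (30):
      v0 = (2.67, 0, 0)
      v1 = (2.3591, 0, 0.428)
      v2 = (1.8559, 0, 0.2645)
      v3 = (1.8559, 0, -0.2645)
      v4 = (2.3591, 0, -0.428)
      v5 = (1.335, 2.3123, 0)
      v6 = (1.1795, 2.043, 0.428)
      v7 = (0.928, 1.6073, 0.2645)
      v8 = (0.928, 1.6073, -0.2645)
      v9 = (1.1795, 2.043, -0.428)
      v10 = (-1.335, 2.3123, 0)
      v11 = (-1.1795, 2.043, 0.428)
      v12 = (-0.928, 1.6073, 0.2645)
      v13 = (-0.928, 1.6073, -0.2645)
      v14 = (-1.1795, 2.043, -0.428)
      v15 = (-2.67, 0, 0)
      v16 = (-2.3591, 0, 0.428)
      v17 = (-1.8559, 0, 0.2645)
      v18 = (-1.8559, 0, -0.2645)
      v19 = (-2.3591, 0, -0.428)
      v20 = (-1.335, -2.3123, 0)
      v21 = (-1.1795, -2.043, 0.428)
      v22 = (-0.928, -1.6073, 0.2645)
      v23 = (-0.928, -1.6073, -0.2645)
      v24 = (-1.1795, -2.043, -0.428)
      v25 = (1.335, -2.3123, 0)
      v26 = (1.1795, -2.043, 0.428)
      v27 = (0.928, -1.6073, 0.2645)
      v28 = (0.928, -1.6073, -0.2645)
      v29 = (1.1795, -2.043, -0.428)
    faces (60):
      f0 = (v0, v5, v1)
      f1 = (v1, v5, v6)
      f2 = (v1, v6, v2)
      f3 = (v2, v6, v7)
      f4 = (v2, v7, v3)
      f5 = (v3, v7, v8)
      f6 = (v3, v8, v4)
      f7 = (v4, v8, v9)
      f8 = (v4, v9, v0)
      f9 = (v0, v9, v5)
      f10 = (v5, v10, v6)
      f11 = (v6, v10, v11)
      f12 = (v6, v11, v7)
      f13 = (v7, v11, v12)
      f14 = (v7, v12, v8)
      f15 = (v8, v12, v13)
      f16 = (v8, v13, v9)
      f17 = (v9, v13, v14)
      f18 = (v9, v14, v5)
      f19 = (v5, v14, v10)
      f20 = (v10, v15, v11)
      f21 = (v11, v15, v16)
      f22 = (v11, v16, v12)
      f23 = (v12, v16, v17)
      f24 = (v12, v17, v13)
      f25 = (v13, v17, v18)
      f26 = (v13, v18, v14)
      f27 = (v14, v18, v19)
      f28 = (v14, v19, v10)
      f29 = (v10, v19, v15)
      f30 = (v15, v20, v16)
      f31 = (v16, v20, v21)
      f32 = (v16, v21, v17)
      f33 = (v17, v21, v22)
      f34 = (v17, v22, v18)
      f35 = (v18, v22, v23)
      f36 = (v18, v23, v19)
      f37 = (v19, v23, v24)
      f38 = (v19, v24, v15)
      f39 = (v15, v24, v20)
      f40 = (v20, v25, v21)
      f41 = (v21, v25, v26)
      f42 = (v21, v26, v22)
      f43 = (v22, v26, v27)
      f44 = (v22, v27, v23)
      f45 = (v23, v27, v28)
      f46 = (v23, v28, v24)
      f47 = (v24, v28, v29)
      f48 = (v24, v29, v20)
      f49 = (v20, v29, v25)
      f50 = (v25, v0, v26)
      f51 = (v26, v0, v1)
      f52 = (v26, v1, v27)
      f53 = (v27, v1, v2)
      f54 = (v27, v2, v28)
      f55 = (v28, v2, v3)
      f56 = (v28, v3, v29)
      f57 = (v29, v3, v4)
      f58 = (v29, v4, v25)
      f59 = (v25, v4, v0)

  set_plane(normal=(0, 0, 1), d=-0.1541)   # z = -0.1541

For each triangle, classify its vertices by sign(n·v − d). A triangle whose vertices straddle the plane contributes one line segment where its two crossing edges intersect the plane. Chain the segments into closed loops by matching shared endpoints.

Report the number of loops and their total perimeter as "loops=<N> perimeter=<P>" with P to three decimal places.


loops=2 perimeter=26.484

Straddling triangles (24 of 60):
  (v2,v7,v3) [++-] → (1.66225, 0.335437, -0.1541)–(1.8559, 0, -0.1541)  len=0.3873
  (v3,v7,v8) [-+-] → (1.66225, 0.335437, -0.1541)–(0.928, 1.6073, -0.1541)  len=1.4686
  (v4,v9,v0) [--+] → (2.13335, 0.735575, -0.1541)–(2.55806, 0, -0.1541)  len=0.8494
  (v0,v9,v5) [+-+] → (2.13335, 0.735575, -0.1541)–(1.27901, 2.21534, -0.1541)  len=1.7087
  (v7,v12,v8) [++-] → (0.540661, 1.6073, -0.1541)–(0.928, 1.6073, -0.1541)  len=0.3873
  (v8,v12,v13) [-+-] → (0.540661, 1.6073, -0.1541)–(-0.928, 1.6073, -0.1541)  len=1.4687
  (v9,v14,v5) [--+] → (0.429662, 2.21534, -0.1541)–(1.27901, 2.21534, -0.1541)  len=0.8494
  (v5,v14,v10) [+-+] → (0.429663, 2.21534, -0.1541)–(-1.27901, 2.21534, -0.1541)  len=1.7087
  (v12,v17,v13) [++-] → (-1.12165, 1.27186, -0.1541)–(-0.928, 1.6073, -0.1541)  len=0.3873
  (v13,v17,v18) [-+-] → (-1.12165, 1.27186, -0.1541)–(-1.8559, 0, -0.1541)  len=1.4686
  (v14,v19,v10) [--+] → (-1.70372, 1.47976, -0.1541)–(-1.27901, 2.21534, -0.1541)  len=0.8494
  (v10,v19,v15) [+-+] → (-1.70372, 1.47976, -0.1541)–(-2.55806, 0, -0.1541)  len=1.7087
  (v17,v22,v18) [++-] → (-1.66225, -0.335437, -0.1541)–(-1.8559, 0, -0.1541)  len=0.3873
  (v18,v22,v23) [-+-] → (-1.66225, -0.335437, -0.1541)–(-0.928, -1.6073, -0.1541)  len=1.4686
  (v19,v24,v15) [--+] → (-2.13335, -0.735575, -0.1541)–(-2.55806, 0, -0.1541)  len=0.8494
  (v15,v24,v20) [+-+] → (-2.13335, -0.735575, -0.1541)–(-1.27901, -2.21534, -0.1541)  len=1.7087
  (v22,v27,v23) [++-] → (-0.540661, -1.6073, -0.1541)–(-0.928, -1.6073, -0.1541)  len=0.3873
  (v23,v27,v28) [-+-] → (-0.540661, -1.6073, -0.1541)–(0.928, -1.6073, -0.1541)  len=1.4687
  (v24,v29,v20) [--+] → (-0.429662, -2.21534, -0.1541)–(-1.27901, -2.21534, -0.1541)  len=0.8494
  (v20,v29,v25) [+-+] → (-0.429663, -2.21534, -0.1541)–(1.27901, -2.21534, -0.1541)  len=1.7087
  (v27,v2,v28) [++-] → (1.12165, -1.27186, -0.1541)–(0.928, -1.6073, -0.1541)  len=0.3873
  (v28,v2,v3) [-+-] → (1.12165, -1.27186, -0.1541)–(1.8559, 0, -0.1541)  len=1.4686
  (v29,v4,v25) [--+] → (1.70372, -1.47976, -0.1541)–(1.27901, -2.21534, -0.1541)  len=0.8494
  (v25,v4,v0) [+-+] → (1.70372, -1.47976, -0.1541)–(2.55806, 0, -0.1541)  len=1.7087

Chained into 2 loop(s):
  loop 1: 12 segments, perimeter = 11.1357
  loop 2: 12 segments, perimeter = 15.3483
Total perimeter = 26.484


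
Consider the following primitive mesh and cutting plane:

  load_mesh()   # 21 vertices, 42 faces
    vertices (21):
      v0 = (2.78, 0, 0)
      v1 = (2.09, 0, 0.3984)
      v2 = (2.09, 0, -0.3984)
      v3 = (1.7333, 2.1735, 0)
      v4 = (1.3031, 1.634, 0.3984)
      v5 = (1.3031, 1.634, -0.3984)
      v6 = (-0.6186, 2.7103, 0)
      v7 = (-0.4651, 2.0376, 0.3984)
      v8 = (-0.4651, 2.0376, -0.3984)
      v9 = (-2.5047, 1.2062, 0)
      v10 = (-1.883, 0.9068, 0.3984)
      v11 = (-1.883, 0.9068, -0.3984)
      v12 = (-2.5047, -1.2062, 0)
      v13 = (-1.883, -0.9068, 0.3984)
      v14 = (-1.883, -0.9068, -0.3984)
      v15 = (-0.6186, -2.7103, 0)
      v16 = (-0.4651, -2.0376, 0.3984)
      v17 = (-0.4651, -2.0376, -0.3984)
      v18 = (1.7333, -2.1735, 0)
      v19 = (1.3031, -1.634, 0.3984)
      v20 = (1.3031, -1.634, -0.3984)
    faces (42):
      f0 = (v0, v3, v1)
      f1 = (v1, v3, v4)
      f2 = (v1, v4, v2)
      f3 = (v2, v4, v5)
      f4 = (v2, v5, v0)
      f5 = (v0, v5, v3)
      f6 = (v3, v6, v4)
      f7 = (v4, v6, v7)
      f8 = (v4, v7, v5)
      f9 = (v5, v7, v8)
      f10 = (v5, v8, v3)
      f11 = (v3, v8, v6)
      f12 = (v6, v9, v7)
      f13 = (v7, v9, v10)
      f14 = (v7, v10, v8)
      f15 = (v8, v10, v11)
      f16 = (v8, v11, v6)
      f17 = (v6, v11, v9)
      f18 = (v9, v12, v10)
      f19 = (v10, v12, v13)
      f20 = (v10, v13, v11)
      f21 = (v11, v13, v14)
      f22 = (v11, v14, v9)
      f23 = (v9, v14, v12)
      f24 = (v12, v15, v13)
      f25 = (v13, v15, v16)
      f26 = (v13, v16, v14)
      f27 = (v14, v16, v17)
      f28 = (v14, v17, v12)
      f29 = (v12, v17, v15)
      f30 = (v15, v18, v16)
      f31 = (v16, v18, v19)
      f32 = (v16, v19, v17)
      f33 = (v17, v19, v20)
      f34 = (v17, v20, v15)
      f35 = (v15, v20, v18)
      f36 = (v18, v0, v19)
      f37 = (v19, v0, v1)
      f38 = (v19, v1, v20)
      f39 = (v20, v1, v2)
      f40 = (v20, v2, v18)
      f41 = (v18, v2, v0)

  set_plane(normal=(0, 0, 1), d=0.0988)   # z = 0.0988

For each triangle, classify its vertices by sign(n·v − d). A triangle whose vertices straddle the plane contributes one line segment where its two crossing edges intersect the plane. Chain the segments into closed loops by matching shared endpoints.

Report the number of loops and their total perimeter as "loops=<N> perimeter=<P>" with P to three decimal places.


loops=2 perimeter=28.543

Straddling triangles (28 of 42):
  (v0,v3,v1) [--+] → (1.82176, 1.63449, 0.0988)–(2.60889, 0, 0.0988)  len=1.8141
  (v1,v3,v4) [+-+] → (1.82176, 1.63449, 0.0988)–(1.62661, 2.03971, 0.0988)  len=0.4498
  (v1,v4,v2) [++-] → (1.59898, 1.01961, 0.0988)–(2.09, 0, 0.0988)  len=1.1317
  (v2,v4,v5) [-+-] → (1.59898, 1.01961, 0.0988)–(1.3031, 1.634, 0.0988)  len=0.6819
  (v3,v6,v4) [--+] → (-0.142034, 2.44339, 0.0988)–(1.62661, 2.03971, 0.0988)  len=1.8141
  (v4,v6,v7) [+-+] → (-0.142034, 2.44339, 0.0988)–(-0.580533, 2.54348, 0.0988)  len=0.4498
  (v4,v7,v5) [++-] → (0.19975, 1.88584, 0.0988)–(1.3031, 1.634, 0.0988)  len=1.1317
  (v5,v7,v8) [-+-] → (0.19975, 1.88584, 0.0988)–(-0.4651, 2.0376, 0.0988)  len=0.6819
  (v6,v9,v7) [--+] → (-1.9989, 1.41238, 0.0988)–(-0.580533, 2.54348, 0.0988)  len=1.8141
  (v7,v9,v10) [+-+] → (-1.9989, 1.41238, 0.0988)–(-2.35052, 1.13195, 0.0988)  len=0.4498
  (v7,v10,v8) [++-] → (-1.34986, 1.33199, 0.0988)–(-0.4651, 2.0376, 0.0988)  len=1.1317
  (v8,v10,v11) [-+-] → (-1.34986, 1.33199, 0.0988)–(-1.883, 0.9068, 0.0988)  len=0.6819
  (v9,v12,v10) [--+] → (-2.35052, -0.682193, 0.0988)–(-2.35052, 1.13195, 0.0988)  len=1.8141
  (v10,v12,v13) [+-+] → (-2.35052, -0.682193, 0.0988)–(-2.35052, -1.13195, 0.0988)  len=0.4498
  (v10,v13,v11) [++-] → (-1.883, -0.224879, 0.0988)–(-1.883, 0.9068, 0.0988)  len=1.1317
  (v11,v13,v14) [-+-] → (-1.883, -0.224879, 0.0988)–(-1.883, -0.9068, 0.0988)  len=0.6819
  (v12,v15,v13) [--+] → (-0.932161, -2.26305, 0.0988)–(-2.35052, -1.13195, 0.0988)  len=1.8141
  (v13,v15,v16) [+-+] → (-0.932161, -2.26305, 0.0988)–(-0.580533, -2.54348, 0.0988)  len=0.4498
  (v13,v16,v14) [++-] → (-0.998236, -1.61241, 0.0988)–(-1.883, -0.9068, 0.0988)  len=1.1317
  (v14,v16,v17) [-+-] → (-0.998236, -1.61241, 0.0988)–(-0.4651, -2.0376, 0.0988)  len=0.6819
  (v15,v18,v16) [--+] → (1.18811, -2.1398, 0.0988)–(-0.580533, -2.54348, 0.0988)  len=1.8141
  (v16,v18,v19) [+-+] → (1.18811, -2.1398, 0.0988)–(1.62661, -2.03971, 0.0988)  len=0.4498
  (v16,v19,v17) [++-] → (0.63825, -1.78576, 0.0988)–(-0.4651, -2.0376, 0.0988)  len=1.1317
  (v17,v19,v20) [-+-] → (0.63825, -1.78576, 0.0988)–(1.3031, -1.634, 0.0988)  len=0.6819
  (v18,v0,v19) [--+] → (2.41374, -0.405219, 0.0988)–(1.62661, -2.03971, 0.0988)  len=1.8141
  (v19,v0,v1) [+-+] → (2.41374, -0.405219, 0.0988)–(2.60889, 0, 0.0988)  len=0.4498
  (v19,v1,v20) [++-] → (1.79412, -0.614391, 0.0988)–(1.3031, -1.634, 0.0988)  len=1.1317
  (v20,v1,v2) [-+-] → (1.79412, -0.614391, 0.0988)–(2.09, 0, 0.0988)  len=0.6819

Chained into 2 loop(s):
  loop 1: 14 segments, perimeter = 15.8473
  loop 2: 14 segments, perimeter = 12.6954
Total perimeter = 28.543
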